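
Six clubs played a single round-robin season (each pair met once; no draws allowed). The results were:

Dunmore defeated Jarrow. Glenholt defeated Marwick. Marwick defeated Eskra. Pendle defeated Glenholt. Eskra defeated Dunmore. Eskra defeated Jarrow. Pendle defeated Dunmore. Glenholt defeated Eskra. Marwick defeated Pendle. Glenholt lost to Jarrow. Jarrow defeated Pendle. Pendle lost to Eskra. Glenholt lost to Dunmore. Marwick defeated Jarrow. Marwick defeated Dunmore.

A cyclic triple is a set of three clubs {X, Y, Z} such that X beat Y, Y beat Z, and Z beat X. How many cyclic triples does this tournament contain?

7

Win totals: Eskra 3, Glenholt 2, Pendle 2, Marwick 4, Dunmore 2, Jarrow 2.
A club with w wins dominates both others in C(w,2) triples; summing gives 3 + 1 + 1 + 6 + 1 + 1 = 13 transitive triples.
Total triples C(6,3) = 20, so cyclic triples = 20 − 13 = 7.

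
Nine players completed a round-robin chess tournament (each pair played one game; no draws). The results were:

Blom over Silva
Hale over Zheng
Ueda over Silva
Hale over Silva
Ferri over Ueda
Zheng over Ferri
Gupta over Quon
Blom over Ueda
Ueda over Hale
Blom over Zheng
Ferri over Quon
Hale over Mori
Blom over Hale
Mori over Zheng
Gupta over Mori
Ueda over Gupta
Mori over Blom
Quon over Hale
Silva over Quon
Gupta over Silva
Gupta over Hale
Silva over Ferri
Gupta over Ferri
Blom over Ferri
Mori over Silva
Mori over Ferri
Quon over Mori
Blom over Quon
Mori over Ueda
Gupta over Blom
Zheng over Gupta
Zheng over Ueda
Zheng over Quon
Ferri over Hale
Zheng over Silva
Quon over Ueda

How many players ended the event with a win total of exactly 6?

Win totals: Silva 2, Ueda 3, Mori 5, Blom 6, Gupta 6, Zheng 5, Hale 3, Quon 3, Ferri 3.
Exactly 6: Blom, Gupta — 2 players.

2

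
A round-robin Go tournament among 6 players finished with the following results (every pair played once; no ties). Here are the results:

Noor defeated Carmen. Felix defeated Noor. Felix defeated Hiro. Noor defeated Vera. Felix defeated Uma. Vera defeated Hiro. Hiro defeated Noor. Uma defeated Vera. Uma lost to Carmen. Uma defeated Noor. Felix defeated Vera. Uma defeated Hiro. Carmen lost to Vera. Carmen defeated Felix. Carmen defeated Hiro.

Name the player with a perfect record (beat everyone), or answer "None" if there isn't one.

Highest win total is Felix with 4 (out of 5 possible).
Felix lost to Carmen, so no player went undefeated.

None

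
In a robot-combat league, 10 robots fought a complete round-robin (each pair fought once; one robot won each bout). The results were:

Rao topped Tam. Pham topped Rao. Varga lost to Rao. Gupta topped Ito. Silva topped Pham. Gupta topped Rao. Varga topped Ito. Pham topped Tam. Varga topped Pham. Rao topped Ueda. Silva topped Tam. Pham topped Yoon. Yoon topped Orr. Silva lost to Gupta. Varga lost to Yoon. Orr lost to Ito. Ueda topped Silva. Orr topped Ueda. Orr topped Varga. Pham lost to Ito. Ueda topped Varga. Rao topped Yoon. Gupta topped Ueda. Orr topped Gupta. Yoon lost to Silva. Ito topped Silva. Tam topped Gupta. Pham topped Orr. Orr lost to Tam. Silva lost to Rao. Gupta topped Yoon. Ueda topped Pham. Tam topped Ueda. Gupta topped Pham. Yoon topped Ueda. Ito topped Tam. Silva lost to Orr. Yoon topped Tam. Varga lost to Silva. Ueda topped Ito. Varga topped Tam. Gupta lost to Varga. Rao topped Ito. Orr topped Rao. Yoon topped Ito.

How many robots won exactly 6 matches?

Win totals: Rao 6, Silva 4, Ito 4, Varga 4, Orr 5, Gupta 6, Yoon 5, Pham 4, Ueda 4, Tam 3.
Exactly 6: Rao, Gupta — 2 robots.

2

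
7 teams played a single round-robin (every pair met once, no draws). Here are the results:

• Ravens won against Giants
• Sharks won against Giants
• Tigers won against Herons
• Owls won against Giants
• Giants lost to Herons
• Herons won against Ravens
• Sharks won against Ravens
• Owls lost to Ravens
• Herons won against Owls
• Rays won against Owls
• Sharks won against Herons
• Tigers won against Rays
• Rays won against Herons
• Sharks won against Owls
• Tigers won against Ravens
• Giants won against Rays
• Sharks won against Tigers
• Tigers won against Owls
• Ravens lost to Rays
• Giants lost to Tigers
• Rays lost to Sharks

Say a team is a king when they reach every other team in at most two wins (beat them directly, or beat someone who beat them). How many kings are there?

1

Tigers cannot reach Sharks in two steps.
Giants cannot reach Tigers, Sharks in two steps.
Ravens cannot reach Tigers, Herons, Sharks in two steps.
Rays cannot reach Tigers, Sharks in two steps.
Owls cannot reach Tigers, Ravens, Herons, Sharks in two steps.
Herons cannot reach Tigers, Sharks in two steps.
Sharks reaches everyone (king).
Kings: Sharks — 1.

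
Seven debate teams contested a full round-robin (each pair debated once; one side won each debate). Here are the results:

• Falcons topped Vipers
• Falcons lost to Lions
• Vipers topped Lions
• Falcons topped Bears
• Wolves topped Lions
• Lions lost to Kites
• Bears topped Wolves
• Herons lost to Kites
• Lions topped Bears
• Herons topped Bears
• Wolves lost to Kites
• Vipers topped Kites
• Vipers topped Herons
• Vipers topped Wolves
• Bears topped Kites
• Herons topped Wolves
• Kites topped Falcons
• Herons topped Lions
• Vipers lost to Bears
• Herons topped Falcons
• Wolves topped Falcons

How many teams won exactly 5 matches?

Win totals: Herons 4, Lions 2, Falcons 2, Kites 4, Vipers 4, Bears 3, Wolves 2.
No team has exactly 5 wins.

0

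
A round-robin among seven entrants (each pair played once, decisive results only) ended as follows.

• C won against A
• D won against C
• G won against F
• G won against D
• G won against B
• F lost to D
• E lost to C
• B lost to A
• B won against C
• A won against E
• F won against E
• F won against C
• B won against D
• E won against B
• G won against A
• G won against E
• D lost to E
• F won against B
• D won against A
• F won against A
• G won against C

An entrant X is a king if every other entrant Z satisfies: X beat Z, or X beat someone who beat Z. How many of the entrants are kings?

A cannot reach F, G in two steps.
B cannot reach G in two steps.
C cannot reach F, G in two steps.
D cannot reach G in two steps.
E cannot reach G in two steps.
F cannot reach G in two steps.
G reaches everyone (king).
Kings: G — 1.

1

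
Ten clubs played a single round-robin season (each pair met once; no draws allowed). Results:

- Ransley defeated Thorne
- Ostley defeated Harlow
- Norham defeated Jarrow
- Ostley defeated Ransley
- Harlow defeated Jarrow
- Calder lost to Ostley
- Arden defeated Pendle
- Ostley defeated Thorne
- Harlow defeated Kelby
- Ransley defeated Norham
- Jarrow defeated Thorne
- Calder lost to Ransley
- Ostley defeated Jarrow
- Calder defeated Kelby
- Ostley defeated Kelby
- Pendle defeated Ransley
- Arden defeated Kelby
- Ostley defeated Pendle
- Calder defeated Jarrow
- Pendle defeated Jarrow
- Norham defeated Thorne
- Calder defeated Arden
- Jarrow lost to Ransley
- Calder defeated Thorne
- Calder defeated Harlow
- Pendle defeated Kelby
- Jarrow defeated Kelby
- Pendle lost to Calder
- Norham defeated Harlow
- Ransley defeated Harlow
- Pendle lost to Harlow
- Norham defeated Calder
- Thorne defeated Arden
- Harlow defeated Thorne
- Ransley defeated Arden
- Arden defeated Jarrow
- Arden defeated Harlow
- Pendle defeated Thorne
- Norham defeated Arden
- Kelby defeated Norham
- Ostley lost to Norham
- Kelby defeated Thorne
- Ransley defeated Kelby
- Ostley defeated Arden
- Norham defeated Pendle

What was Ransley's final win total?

7

Ransley's results: beat Thorne, Kelby, Jarrow, Norham, Harlow, Calder, Arden; lost to Ostley, Pendle.
That is 7 wins.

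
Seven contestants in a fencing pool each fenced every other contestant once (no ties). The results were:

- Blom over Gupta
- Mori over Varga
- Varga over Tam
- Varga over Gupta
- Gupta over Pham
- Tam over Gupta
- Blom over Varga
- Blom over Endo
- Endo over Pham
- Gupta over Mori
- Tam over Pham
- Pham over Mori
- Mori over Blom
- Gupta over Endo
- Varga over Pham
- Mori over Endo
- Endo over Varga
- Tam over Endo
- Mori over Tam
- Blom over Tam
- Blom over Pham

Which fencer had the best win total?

Blom

Win totals: Tam 3, Gupta 3, Blom 5, Mori 4, Varga 3, Endo 2, Pham 1.
Blom leads with 5 wins (next highest: 4).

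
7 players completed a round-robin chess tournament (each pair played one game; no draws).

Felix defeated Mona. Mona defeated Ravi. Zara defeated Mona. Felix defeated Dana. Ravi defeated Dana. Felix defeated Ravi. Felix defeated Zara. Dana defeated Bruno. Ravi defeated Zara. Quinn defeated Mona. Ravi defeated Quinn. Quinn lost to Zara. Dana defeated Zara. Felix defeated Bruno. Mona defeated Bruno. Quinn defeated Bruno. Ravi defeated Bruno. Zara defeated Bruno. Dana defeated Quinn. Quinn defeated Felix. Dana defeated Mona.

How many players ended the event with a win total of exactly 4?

2

Win totals: Bruno 0, Zara 3, Quinn 3, Mona 2, Felix 5, Ravi 4, Dana 4.
Exactly 4: Ravi, Dana — 2 players.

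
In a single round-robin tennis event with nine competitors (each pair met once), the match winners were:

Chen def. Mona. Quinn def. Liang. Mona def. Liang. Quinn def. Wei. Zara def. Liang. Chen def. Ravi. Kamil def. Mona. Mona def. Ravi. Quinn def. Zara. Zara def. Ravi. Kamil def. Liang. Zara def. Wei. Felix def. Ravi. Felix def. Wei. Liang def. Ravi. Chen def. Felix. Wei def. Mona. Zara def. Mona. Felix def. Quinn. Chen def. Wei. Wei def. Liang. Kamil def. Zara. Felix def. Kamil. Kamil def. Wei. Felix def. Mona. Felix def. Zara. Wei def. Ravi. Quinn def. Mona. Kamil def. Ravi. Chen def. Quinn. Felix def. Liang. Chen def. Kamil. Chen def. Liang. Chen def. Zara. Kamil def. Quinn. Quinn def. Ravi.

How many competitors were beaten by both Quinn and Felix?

5

Quinn beat: Liang, Wei, Ravi, Zara, Mona.
Felix beat: Kamil, Liang, Wei, Quinn, Ravi, Zara, Mona.
Both beat: Liang, Wei, Ravi, Zara, Mona — 5.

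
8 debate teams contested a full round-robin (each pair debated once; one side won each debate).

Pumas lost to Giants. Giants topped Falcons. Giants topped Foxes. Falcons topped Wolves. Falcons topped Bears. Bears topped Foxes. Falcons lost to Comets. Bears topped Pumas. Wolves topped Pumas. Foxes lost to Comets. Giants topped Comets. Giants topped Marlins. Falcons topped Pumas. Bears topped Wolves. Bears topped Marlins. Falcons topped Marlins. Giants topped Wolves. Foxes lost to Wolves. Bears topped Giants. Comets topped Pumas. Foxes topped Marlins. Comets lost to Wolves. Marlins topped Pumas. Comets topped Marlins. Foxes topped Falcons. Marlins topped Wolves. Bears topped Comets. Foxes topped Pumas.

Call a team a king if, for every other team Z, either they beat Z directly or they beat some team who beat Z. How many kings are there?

3

Bears reaches everyone (king).
Falcons reaches everyone (king).
Comets cannot reach Giants in two steps.
Wolves cannot reach Bears, Giants in two steps.
Foxes cannot reach Comets, Giants in two steps.
Pumas cannot reach Bears, Falcons, Comets, Wolves, Foxes, Marlins, Giants in two steps.
Marlins cannot reach Bears, Falcons, Giants in two steps.
Giants reaches everyone (king).
Kings: Bears, Falcons, Giants — 3.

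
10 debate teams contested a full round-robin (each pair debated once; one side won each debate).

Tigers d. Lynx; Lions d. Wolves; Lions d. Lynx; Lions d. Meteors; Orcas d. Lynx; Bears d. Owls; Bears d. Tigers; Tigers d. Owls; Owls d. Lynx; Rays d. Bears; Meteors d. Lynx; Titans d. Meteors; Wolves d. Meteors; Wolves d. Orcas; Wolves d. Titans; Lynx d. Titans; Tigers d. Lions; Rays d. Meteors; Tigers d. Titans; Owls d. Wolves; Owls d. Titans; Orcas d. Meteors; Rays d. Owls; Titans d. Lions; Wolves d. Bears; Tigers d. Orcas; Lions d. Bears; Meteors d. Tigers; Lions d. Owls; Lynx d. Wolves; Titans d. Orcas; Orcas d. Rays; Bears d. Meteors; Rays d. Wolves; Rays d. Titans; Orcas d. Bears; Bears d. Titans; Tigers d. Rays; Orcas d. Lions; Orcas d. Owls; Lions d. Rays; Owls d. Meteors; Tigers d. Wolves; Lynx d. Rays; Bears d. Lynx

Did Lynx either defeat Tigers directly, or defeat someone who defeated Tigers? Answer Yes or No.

No

Lynx did not beat Tigers directly.
Lynx beat Rays, Titans, Wolves, but each of them lost to Tigers. No two-step path.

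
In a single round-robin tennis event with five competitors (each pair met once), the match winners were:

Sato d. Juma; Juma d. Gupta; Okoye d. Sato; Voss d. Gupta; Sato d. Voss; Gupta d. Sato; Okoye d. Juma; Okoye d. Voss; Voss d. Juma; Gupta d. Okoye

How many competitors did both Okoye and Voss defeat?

1

Okoye beat: Juma, Voss, Sato.
Voss beat: Juma, Gupta.
Both beat: Juma — 1.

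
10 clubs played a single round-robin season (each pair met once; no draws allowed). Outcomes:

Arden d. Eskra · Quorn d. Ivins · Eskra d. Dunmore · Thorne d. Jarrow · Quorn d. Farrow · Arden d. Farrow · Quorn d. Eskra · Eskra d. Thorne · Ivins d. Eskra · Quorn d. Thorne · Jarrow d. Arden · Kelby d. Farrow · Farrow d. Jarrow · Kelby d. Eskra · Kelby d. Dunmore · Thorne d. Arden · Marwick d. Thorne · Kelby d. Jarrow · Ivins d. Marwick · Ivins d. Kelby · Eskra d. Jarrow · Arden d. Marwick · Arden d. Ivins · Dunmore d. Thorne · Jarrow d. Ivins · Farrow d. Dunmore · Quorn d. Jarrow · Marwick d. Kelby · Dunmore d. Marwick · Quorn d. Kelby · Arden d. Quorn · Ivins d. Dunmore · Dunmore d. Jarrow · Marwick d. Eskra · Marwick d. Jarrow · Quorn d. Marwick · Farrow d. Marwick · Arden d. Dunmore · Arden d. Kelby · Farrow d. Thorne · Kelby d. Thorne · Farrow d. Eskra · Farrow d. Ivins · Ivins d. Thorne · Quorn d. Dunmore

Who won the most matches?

Quorn

Win totals: Kelby 5, Marwick 4, Ivins 5, Jarrow 2, Dunmore 3, Farrow 6, Thorne 2, Quorn 8, Arden 7, Eskra 3.
Quorn leads with 8 wins (next highest: 7).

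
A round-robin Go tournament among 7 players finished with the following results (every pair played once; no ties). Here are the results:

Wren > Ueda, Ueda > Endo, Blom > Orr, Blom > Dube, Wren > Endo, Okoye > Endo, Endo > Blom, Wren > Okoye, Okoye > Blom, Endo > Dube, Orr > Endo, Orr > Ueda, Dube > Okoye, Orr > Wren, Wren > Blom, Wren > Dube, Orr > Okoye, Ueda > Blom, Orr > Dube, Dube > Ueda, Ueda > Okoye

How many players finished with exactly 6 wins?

0

Win totals: Orr 5, Endo 2, Ueda 3, Dube 2, Wren 5, Okoye 2, Blom 2.
No player has exactly 6 wins.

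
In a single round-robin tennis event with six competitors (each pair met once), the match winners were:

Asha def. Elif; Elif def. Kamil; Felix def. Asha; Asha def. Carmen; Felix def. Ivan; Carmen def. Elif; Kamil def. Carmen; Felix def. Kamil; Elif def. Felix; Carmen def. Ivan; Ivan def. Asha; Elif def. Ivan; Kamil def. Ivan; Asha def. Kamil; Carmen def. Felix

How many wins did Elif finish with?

Elif's results: beat Kamil, Felix, Ivan; lost to Carmen, Asha.
That is 3 wins.

3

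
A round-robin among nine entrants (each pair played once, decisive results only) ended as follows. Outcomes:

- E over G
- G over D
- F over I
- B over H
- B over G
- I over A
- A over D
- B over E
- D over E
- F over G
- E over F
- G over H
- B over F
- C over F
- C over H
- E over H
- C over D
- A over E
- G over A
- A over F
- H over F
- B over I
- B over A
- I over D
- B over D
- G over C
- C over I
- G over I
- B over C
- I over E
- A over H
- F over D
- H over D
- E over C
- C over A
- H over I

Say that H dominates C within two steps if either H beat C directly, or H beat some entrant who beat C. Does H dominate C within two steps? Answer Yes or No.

H did not beat C directly.
H beat D, F, I, but each of them lost to C. No two-step path.

No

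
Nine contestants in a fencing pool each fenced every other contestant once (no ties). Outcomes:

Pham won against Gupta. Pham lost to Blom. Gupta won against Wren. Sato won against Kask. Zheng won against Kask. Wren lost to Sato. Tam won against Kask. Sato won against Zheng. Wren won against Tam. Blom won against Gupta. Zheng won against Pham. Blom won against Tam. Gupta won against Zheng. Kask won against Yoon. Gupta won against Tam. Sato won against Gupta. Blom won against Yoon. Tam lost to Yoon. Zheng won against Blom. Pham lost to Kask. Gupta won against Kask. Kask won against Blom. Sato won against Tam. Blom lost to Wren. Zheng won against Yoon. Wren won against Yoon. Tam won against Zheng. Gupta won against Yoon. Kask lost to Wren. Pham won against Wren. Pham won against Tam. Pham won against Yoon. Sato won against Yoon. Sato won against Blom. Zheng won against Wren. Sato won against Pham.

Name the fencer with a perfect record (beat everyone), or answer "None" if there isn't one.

Sato has 8 wins out of 8 opponents — a perfect record.

Sato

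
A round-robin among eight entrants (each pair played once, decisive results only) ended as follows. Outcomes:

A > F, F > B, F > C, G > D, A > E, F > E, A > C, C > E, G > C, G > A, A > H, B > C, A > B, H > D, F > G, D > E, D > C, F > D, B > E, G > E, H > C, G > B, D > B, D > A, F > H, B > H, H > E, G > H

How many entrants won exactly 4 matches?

Win totals: A 5, B 3, C 1, D 4, E 0, F 6, G 6, H 3.
Exactly 4: D — 1 entrant.

1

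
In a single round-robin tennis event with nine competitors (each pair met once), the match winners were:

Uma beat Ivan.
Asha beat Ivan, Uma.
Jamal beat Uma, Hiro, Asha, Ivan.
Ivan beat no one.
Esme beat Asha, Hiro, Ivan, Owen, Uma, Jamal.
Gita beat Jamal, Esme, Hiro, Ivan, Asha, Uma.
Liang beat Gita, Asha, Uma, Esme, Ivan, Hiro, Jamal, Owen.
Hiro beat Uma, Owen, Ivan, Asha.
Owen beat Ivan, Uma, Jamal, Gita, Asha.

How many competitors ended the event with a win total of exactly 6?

Win totals: Uma 1, Esme 6, Jamal 4, Ivan 0, Hiro 4, Asha 2, Owen 5, Gita 6, Liang 8.
Exactly 6: Esme, Gita — 2 competitors.

2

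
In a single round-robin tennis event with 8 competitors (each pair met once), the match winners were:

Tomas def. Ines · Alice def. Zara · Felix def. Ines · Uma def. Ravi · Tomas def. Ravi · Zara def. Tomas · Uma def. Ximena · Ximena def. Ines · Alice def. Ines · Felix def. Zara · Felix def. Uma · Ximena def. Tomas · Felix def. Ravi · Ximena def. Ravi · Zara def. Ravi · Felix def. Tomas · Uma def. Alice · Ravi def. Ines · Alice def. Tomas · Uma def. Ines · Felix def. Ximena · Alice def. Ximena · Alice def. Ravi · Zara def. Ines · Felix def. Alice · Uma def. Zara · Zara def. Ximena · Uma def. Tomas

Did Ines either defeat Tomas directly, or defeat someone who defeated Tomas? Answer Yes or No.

Ines did not beat Tomas directly.
Ines beat no one, so there is no intermediate competitor.

No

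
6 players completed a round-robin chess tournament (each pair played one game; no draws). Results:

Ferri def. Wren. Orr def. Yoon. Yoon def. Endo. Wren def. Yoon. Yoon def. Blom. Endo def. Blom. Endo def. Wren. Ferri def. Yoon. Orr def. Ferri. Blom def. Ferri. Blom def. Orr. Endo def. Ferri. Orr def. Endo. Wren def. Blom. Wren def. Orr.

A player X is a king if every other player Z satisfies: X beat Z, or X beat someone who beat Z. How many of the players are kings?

Yoon reaches everyone (king).
Orr reaches everyone (king).
Endo reaches everyone (king).
Ferri reaches everyone (king).
Wren reaches everyone (king).
Blom reaches everyone (king).
Kings: Yoon, Orr, Endo, Ferri, Wren, Blom — 6.

6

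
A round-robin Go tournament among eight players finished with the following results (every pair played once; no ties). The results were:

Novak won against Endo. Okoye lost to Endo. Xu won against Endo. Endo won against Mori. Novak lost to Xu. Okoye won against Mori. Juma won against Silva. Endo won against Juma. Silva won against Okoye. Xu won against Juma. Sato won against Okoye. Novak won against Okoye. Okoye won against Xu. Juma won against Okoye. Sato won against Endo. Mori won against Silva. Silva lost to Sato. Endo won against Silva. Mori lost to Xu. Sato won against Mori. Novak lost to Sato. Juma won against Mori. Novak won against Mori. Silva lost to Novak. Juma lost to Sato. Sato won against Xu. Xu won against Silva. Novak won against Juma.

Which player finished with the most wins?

Sato

Win totals: Okoye 2, Mori 1, Novak 5, Silva 1, Xu 5, Juma 3, Sato 7, Endo 4.
Sato leads with 7 wins (next highest: 5).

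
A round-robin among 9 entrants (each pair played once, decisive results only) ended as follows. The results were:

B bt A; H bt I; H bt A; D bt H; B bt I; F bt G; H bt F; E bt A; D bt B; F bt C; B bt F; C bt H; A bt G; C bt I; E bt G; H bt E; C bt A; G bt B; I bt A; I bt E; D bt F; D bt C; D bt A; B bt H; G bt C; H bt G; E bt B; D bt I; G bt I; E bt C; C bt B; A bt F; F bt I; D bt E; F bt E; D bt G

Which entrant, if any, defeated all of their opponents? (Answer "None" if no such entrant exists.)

D has 8 wins out of 8 opponents — a perfect record.

D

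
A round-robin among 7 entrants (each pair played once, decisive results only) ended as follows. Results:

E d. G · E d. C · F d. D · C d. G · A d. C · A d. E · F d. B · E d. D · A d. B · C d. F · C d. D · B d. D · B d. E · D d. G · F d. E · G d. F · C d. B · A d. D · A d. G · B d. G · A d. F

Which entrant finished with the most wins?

Win totals: A 6, B 3, C 4, D 1, E 3, F 3, G 1.
A leads with 6 wins (next highest: 4).

A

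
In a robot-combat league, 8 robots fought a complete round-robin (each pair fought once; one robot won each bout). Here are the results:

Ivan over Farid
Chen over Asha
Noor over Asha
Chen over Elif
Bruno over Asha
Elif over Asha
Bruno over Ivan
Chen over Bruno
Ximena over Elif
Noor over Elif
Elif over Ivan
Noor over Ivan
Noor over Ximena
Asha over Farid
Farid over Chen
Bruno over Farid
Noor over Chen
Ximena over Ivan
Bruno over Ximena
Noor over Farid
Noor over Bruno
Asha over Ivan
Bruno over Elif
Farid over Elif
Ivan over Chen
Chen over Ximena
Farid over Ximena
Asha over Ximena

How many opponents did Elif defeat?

2

Elif's results: beat Ivan, Asha; lost to Farid, Chen, Ximena, Bruno, Noor.
That is 2 wins.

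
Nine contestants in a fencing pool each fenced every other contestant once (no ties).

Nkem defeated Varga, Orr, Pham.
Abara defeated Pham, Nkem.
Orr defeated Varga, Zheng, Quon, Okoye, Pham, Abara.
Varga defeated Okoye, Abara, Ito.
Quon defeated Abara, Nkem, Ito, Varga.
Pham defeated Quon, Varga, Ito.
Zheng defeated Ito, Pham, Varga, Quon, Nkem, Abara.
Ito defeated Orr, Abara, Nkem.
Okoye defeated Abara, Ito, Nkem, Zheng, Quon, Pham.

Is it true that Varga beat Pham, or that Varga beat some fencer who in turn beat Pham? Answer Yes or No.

Varga did not beat Pham directly.
Varga beat Abara, Okoye, Ito. Of those, Abara beat Pham.

Yes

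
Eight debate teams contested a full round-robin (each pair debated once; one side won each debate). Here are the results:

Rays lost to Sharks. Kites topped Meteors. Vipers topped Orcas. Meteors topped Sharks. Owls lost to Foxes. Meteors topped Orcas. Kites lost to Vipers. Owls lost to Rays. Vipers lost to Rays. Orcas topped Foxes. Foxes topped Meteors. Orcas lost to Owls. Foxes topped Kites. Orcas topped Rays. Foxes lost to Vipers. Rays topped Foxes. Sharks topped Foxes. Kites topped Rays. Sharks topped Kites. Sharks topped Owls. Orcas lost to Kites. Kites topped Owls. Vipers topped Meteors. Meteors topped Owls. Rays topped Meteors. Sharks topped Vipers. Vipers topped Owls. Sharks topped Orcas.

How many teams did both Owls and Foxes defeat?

Owls beat: Orcas.
Foxes beat: Owls, Kites, Meteors.
No one was beaten by both.

0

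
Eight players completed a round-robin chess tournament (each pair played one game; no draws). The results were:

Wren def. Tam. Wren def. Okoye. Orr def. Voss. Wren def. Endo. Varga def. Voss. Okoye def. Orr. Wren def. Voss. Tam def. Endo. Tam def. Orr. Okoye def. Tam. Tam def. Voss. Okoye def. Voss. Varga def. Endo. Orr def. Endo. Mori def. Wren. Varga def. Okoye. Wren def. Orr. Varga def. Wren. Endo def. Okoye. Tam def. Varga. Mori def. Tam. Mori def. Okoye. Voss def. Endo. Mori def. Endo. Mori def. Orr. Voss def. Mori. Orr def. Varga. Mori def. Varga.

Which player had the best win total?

Win totals: Tam 4, Okoye 3, Orr 3, Wren 5, Endo 1, Mori 6, Varga 4, Voss 2.
Mori leads with 6 wins (next highest: 5).

Mori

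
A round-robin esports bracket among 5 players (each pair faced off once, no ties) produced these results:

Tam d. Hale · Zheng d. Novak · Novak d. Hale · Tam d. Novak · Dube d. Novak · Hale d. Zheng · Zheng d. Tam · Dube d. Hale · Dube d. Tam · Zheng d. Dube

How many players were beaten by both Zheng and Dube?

Zheng beat: Dube, Novak, Tam.
Dube beat: Novak, Hale, Tam.
Both beat: Novak, Tam — 2.

2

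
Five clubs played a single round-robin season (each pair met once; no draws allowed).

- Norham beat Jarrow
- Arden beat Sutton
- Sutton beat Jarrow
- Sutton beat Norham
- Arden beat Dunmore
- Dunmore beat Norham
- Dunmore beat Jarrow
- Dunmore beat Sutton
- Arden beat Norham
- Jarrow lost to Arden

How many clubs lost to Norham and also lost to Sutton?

1

Norham beat: Jarrow.
Sutton beat: Norham, Jarrow.
Both beat: Jarrow — 1.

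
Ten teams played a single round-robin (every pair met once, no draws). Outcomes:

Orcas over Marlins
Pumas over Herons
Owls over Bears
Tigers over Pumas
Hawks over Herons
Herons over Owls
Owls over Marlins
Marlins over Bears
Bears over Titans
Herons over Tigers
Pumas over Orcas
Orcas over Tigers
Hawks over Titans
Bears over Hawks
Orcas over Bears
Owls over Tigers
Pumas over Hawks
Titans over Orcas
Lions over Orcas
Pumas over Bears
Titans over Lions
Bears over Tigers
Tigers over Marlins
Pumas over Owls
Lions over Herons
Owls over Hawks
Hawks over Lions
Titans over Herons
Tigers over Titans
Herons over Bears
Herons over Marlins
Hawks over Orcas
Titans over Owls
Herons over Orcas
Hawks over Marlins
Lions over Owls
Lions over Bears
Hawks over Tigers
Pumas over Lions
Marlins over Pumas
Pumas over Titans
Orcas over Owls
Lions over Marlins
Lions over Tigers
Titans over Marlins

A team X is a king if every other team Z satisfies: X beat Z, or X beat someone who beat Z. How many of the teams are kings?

Orcas cannot reach Lions, Herons in two steps.
Pumas reaches everyone (king).
Marlins reaches everyone (king).
Owls reaches everyone (king).
Tigers reaches everyone (king).
Titans reaches everyone (king).
Lions reaches everyone (king).
Bears reaches everyone (king).
Hawks reaches everyone (king).
Herons cannot reach Lions in two steps.
Kings: Pumas, Marlins, Owls, Tigers, Titans, Lions, Bears, Hawks — 8.

8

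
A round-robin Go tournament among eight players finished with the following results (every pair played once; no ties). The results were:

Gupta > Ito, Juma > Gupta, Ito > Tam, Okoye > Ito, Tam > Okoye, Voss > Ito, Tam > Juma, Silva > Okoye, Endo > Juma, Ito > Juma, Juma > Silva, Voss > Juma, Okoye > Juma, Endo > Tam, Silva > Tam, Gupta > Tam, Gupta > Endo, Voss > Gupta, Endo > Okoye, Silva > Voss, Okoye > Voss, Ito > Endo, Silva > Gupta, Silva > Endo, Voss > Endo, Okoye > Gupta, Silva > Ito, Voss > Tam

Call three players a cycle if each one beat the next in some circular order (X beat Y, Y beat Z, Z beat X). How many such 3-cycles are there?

14

Win totals: Ito 3, Endo 3, Silva 6, Tam 2, Voss 5, Okoye 4, Gupta 3, Juma 2.
A player with w wins dominates both others in C(w,2) triples; summing gives 3 + 3 + 15 + 1 + 10 + 6 + 3 + 1 = 42 transitive triples.
Total triples C(8,3) = 56, so cyclic triples = 56 − 42 = 14.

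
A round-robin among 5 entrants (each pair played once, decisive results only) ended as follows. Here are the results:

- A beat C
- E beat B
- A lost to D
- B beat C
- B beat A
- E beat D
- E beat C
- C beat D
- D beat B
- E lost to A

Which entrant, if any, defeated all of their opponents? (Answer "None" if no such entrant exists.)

Highest win total is E with 3 (out of 4 possible).
E lost to A, so no entrant went undefeated.

None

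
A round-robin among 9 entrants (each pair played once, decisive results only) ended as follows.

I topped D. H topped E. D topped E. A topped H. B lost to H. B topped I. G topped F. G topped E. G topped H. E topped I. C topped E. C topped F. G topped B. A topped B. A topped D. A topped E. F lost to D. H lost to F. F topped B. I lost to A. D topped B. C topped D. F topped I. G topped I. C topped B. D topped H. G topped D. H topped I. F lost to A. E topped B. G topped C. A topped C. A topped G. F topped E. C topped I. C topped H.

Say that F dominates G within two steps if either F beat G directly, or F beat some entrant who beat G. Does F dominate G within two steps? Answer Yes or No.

F did not beat G directly.
F beat B, E, H, I, but each of them lost to G. No two-step path.

No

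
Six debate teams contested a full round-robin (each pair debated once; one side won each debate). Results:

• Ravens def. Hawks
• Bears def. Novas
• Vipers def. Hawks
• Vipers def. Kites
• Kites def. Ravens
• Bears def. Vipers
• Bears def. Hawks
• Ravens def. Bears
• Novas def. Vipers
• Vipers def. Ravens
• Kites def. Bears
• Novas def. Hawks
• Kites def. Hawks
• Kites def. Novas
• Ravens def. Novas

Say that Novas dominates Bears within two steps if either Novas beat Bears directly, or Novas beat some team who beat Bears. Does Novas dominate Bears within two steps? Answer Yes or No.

Novas did not beat Bears directly.
Novas beat Hawks, Vipers, but each of them lost to Bears. No two-step path.

No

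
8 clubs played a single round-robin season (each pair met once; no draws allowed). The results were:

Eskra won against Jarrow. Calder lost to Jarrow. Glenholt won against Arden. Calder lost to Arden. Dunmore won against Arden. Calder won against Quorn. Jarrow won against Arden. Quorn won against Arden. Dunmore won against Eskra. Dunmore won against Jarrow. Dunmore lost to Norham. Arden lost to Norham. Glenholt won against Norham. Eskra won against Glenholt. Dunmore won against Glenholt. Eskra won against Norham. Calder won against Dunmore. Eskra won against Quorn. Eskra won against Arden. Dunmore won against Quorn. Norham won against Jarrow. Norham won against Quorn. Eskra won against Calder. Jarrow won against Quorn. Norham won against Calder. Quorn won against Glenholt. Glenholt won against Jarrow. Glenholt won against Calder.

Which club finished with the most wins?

Eskra

Win totals: Jarrow 3, Quorn 2, Calder 2, Eskra 6, Glenholt 4, Arden 1, Norham 5, Dunmore 5.
Eskra leads with 6 wins (next highest: 5).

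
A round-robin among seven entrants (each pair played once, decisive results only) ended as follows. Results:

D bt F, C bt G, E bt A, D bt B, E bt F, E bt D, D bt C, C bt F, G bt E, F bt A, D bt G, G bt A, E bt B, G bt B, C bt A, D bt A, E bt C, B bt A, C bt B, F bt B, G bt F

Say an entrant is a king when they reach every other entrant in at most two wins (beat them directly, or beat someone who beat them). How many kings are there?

3

A cannot reach B, C, D, E, F, G in two steps.
B cannot reach C, D, E, F, G in two steps.
C cannot reach D in two steps.
D reaches everyone (king).
E reaches everyone (king).
F cannot reach C, D, E, G in two steps.
G reaches everyone (king).
Kings: D, E, G — 3.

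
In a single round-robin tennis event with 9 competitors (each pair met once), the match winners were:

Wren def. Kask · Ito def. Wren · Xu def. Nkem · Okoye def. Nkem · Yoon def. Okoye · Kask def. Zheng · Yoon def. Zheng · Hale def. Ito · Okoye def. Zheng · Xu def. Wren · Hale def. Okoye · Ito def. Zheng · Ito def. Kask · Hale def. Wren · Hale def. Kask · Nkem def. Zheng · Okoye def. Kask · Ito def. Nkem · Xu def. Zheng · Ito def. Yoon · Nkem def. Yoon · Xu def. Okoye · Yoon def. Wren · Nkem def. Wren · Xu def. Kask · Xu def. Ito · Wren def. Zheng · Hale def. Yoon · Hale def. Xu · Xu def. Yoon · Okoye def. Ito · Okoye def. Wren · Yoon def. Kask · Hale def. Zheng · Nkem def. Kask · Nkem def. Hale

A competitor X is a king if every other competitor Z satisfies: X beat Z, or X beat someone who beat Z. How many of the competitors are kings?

3

Xu reaches everyone (king).
Ito cannot reach Xu in two steps.
Nkem reaches everyone (king).
Zheng cannot reach Xu, Ito, Nkem, Wren, Kask, Okoye, Yoon, Hale in two steps.
Wren cannot reach Xu, Ito, Nkem, Okoye, Yoon, Hale in two steps.
Kask cannot reach Xu, Ito, Nkem, Wren, Okoye, Yoon, Hale in two steps.
Okoye cannot reach Xu in two steps.
Yoon cannot reach Xu, Hale in two steps.
Hale reaches everyone (king).
Kings: Xu, Nkem, Hale — 3.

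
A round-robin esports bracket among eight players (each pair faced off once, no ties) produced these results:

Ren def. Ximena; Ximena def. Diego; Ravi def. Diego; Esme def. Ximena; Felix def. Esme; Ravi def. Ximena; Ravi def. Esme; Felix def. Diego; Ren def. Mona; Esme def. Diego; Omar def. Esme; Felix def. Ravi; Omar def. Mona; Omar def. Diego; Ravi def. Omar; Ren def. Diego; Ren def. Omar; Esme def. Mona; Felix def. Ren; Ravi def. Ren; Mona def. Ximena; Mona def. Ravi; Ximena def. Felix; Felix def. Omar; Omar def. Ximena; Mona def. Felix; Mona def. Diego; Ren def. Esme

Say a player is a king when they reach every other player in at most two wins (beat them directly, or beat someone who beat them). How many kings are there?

4

Diego cannot reach Esme, Ren, Ravi, Ximena, Felix, Mona, Omar in two steps.
Esme cannot reach Ren, Omar in two steps.
Ren reaches everyone (king).
Ravi reaches everyone (king).
Ximena cannot reach Mona in two steps.
Felix reaches everyone (king).
Mona reaches everyone (king).
Omar cannot reach Ren in two steps.
Kings: Ren, Ravi, Felix, Mona — 4.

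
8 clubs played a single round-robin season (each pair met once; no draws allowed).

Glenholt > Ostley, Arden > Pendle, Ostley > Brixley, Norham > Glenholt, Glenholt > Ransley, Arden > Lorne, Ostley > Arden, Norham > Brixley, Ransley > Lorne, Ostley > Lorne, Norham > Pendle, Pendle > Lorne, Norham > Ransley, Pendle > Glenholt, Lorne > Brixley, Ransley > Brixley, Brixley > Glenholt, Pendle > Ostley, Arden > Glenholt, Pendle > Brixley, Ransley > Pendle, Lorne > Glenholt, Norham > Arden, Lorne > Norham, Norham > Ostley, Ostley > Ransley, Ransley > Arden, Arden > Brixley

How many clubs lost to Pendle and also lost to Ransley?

Pendle beat: Ostley, Brixley, Glenholt, Lorne.
Ransley beat: Arden, Brixley, Pendle, Lorne.
Both beat: Brixley, Lorne — 2.

2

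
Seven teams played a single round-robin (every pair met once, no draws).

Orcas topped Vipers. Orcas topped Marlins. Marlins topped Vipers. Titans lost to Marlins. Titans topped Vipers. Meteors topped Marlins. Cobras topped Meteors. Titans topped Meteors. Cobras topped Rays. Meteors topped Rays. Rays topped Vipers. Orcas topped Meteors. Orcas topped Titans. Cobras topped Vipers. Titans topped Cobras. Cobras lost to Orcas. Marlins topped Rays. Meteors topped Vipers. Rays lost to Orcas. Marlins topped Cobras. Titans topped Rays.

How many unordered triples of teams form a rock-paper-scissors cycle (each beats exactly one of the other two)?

Win totals: Titans 4, Vipers 0, Marlins 4, Orcas 6, Cobras 3, Meteors 3, Rays 1.
A team with w wins dominates both others in C(w,2) triples; summing gives 6 + 0 + 6 + 15 + 3 + 3 + 0 = 33 transitive triples.
Total triples C(7,3) = 35, so cyclic triples = 35 − 33 = 2.

2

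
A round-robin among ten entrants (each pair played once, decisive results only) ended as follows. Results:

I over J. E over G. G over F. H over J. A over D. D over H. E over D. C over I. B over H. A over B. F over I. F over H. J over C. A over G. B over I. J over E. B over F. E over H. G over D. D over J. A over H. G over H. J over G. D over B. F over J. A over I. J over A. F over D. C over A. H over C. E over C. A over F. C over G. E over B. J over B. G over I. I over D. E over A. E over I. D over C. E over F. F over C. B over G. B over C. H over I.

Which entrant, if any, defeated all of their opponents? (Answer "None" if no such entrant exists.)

None

Highest win total is E with 8 (out of 9 possible).
E lost to J, so no entrant went undefeated.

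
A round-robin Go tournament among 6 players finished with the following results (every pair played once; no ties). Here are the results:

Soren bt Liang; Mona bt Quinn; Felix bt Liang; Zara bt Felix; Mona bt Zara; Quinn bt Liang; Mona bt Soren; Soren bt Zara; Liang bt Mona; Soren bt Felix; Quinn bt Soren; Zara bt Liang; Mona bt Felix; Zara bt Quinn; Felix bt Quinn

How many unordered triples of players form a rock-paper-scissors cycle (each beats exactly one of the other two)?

6

Of the C(6,3) = 20 triples, the cyclic ones are: {Zara, Soren, Quinn}; {Zara, Mona, Liang}; {Soren, Quinn, Felix}; {Soren, Mona, Liang}; {Quinn, Mona, Liang}; {Felix, Mona, Liang}.
That is 6.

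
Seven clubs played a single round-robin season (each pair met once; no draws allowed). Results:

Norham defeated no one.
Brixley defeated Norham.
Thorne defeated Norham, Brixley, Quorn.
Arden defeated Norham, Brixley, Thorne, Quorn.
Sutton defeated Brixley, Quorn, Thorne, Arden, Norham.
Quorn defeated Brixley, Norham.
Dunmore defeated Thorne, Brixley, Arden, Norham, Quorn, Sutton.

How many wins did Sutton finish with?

5

Sutton's results: beat Quorn, Arden, Norham, Brixley, Thorne; lost to Dunmore.
That is 5 wins.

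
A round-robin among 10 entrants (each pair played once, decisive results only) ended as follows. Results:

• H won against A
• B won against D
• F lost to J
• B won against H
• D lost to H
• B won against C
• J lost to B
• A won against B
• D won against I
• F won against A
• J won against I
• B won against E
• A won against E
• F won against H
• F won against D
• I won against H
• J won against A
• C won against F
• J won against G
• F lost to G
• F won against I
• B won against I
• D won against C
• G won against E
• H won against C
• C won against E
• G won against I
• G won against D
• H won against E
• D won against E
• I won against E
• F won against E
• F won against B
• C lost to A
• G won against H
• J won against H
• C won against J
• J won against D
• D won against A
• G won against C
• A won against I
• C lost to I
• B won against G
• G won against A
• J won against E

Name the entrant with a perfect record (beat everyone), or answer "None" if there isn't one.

None

Highest win total is J with 7 (out of 9 possible).
J lost to B, C, so no entrant went undefeated.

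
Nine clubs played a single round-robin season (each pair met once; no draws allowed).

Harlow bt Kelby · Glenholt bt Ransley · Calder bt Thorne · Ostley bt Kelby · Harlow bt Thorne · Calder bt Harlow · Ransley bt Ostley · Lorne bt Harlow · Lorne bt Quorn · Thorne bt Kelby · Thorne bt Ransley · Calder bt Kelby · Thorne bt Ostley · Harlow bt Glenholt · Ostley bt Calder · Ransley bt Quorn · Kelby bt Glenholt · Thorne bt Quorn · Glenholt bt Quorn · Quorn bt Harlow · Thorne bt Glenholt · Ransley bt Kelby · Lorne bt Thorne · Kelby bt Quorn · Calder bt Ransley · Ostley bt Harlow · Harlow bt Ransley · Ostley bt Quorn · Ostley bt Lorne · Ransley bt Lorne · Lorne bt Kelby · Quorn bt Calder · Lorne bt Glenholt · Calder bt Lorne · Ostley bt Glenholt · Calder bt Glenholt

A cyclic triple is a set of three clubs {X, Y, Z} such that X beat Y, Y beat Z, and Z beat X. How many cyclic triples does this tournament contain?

19

Win totals: Calder 6, Thorne 5, Glenholt 2, Quorn 2, Ransley 4, Kelby 2, Ostley 6, Lorne 5, Harlow 4.
A club with w wins dominates both others in C(w,2) triples; summing gives 15 + 10 + 1 + 1 + 6 + 1 + 15 + 10 + 6 = 65 transitive triples.
Total triples C(9,3) = 84, so cyclic triples = 84 − 65 = 19.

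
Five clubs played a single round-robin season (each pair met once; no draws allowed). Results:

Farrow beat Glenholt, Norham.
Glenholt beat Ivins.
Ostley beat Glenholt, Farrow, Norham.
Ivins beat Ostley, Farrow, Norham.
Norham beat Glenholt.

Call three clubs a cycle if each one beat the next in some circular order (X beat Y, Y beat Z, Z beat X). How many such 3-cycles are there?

3

Win totals: Farrow 2, Glenholt 1, Norham 1, Ivins 3, Ostley 3.
A club with w wins dominates both others in C(w,2) triples; summing gives 1 + 0 + 0 + 3 + 3 = 7 transitive triples.
Total triples C(5,3) = 10, so cyclic triples = 10 − 7 = 3.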